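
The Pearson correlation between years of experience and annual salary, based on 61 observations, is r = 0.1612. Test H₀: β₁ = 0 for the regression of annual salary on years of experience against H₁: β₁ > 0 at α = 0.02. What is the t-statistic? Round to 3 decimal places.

t = 1.255

t = r·√(n − 2)/√(1 − r²) = 0.1612·√59/√0.974015 = 1.255.
df = n − 2 = 59.
One-sided p ≈ 0.1073, which is ≥ 0.02, so fail to reject H₀.
The data do not give significant evidence of a linear association between years of experience and annual salary.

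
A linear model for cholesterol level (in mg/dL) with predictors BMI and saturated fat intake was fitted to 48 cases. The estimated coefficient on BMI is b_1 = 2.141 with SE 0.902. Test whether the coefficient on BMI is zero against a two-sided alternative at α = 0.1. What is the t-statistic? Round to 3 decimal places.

H₀: β₁ = 0 vs H₁: β₁ ≠ 0.
t = (b_1 − β₁⁰)/SE = 2.141 / 0.902 = 2.374.
df = n − k − 1 = 48 − 2 − 1 = 45.
Two-sided p ≈ 0.0219, which is < 0.1, so reject H₀.
There is evidence that BMI is associated with cholesterol level, holding the other predictors fixed.

t = 2.374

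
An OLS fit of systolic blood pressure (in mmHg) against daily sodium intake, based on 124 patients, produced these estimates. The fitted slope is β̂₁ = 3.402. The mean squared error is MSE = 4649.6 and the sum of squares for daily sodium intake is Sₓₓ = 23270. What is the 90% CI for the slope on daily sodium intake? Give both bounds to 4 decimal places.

(2.6611, 4.1429)

SE(β̂₁) = √(MSE/Sₓₓ) = √(4649.6/23270) = 0.447002.
df = n − 2 = 122.
t* = t_{0.05, 122} = 1.657439.
Margin = t* × SE = 1.657439 × 0.447002 = 0.740879.
CI: 3.402 ± 0.740879 → (2.6611, 4.1429).
With 90% confidence, each one-unit increase in daily sodium intake is associated with a change of between 2.6611 and 4.1429 mmHg in systolic blood pressure.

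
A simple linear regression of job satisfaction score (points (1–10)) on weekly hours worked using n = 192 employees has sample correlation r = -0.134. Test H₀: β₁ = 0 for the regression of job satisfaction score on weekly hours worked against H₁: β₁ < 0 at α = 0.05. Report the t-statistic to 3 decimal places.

t = r·√(n − 2)/√(1 − r²) = -0.134·√190/√0.982044 = -1.864.
df = n − 2 = 190.
One-sided p ≈ 0.0319, which is < 0.05, so reject H₀.
There is evidence of a linear association between weekly hours worked and job satisfaction score.

t = -1.864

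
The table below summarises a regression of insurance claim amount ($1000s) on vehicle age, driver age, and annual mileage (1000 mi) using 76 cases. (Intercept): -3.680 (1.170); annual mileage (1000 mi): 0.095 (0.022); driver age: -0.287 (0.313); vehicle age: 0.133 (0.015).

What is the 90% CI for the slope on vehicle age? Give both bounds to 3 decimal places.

(0.108, 0.158)

Read off: b = 0.133, SE = 0.015 for vehicle age.
df = n − k − 1 = 76 − 3 − 1 = 72.
t* = t_{0.05, 72} = 1.666294.
Margin = t* × SE = 1.666294 × 0.015 = 0.02499.
CI: 0.133 ± 0.02499 → (0.108, 0.158).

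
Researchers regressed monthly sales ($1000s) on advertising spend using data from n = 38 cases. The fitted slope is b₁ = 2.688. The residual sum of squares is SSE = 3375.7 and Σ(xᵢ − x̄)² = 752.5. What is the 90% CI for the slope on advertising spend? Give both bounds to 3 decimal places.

(2.092, 3.284)

MSE = SSE/(n − 2) = 3375.7/36 = 93.7694.
SE(b₁) = √(MSE/Sₓₓ) = √(93.7694/752.5) = 0.353002.
df = n − 2 = 36.
t* = t_{0.05, 36} = 1.688298.
Margin = t* × SE = 1.688298 × 0.353002 = 0.59597.
CI: 2.688 ± 0.59597 → (2.092, 3.284).
With 90% confidence, each one-unit increase in advertising spend is associated with a change of between 2.092 and 3.284 $1000s in monthly sales.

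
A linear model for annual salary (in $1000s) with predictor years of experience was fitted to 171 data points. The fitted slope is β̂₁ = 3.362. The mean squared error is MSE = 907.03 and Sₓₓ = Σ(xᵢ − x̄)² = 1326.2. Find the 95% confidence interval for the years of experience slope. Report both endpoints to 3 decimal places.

SE(β̂₁) = √(MSE/Sₓₓ) = √(907.03/1326.2) = 0.827002.
df = n − 2 = 169.
t* = t_{0.025, 169} = 1.9741.
Margin = t* × SE = 1.9741 × 0.827002 = 1.63258.
CI: 3.362 ± 1.63258 → (1.729, 4.995).
With 95% confidence, each one-unit increase in years of experience is associated with a change of between 1.729 and 4.995 $1000s in annual salary.

(1.729, 4.995)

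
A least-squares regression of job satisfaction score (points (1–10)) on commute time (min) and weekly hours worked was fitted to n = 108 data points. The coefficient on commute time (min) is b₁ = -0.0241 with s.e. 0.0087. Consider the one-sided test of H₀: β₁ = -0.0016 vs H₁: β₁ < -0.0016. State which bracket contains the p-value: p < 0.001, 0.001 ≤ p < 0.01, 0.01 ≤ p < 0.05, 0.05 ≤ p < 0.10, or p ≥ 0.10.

t = (-0.0241 − (-0.0016)) / 0.0087 = -2.586.
df = n − k − 1 = 108 − 2 − 1 = 105.
One-sided p = P(T_{105} < t) ≈ 0.0055.
So 0.001 ≤ p < 0.01.

0.001 ≤ p < 0.01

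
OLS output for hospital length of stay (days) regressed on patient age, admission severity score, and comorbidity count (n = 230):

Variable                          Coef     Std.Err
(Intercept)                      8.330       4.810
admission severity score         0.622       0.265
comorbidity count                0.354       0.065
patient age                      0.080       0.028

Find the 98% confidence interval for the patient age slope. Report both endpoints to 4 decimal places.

Read off: b = 0.080, SE = 0.028 for patient age.
df = n − k − 1 = 230 − 3 − 1 = 226.
t* = t_{0.01, 226} = 2.342961.
Margin = t* × SE = 2.342961 × 0.028 = 0.065603.
CI: 0.080 ± 0.065603 → (0.0144, 0.1456).

(0.0144, 0.1456)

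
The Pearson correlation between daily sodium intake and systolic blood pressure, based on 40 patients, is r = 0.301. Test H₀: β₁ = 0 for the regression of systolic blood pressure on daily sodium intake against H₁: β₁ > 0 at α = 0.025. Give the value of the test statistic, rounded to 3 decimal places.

t = r·√(n − 2)/√(1 − r²) = 0.301·√38/√0.909399 = 1.946.
df = n − 2 = 38.
One-sided p ≈ 0.0296, which is ≥ 0.025, so fail to reject H₀.
The data do not give significant evidence of a linear association between daily sodium intake and systolic blood pressure.

t = 1.946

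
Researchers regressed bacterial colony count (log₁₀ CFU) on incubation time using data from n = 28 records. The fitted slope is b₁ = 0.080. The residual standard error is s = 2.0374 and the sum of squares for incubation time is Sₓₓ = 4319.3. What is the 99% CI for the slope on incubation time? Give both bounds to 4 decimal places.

SE(b₁) = s/√Sₓₓ = 2.0374/√4319.3 = 0.0310006.
df = n − 2 = 26.
t* = t_{0.005, 26} = 2.778715.
Margin = t* × SE = 2.778715 × 0.0310006 = 0.086142.
CI: 0.080 ± 0.086142 → (-0.0061, 0.1661).
With 99% confidence, each one-unit increase in incubation time is associated with a change of between -0.0061 and 0.1661 log₁₀ CFU in bacterial colony count.

(-0.0061, 0.1661)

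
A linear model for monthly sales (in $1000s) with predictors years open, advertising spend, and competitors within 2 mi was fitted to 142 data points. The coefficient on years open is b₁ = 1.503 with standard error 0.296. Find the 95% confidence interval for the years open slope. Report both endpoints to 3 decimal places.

(0.918, 2.088)

df = n − k − 1 = 142 − 3 − 1 = 138.
t* = t_{0.025, 138} = 1.977304.
Margin = t* × SE = 1.977304 × 0.296 = 0.58528.
CI: 1.503 ± 0.58528 → (0.918, 2.088).
With 95% confidence, each one-unit increase in years open is associated with a change of between 0.918 and 2.088 $1000s in monthly sales, holding the other predictors fixed.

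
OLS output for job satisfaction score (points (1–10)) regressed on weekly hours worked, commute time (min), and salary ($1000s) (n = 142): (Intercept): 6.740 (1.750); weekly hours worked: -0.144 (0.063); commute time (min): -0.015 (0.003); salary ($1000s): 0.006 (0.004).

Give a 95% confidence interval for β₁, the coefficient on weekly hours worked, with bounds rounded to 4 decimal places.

(-0.2686, -0.0194)

Read off: b = -0.144, SE = 0.063 for weekly hours worked.
df = n − k − 1 = 142 − 3 − 1 = 138.
t* = t_{0.025, 138} = 1.977304.
Margin = t* × SE = 1.977304 × 0.063 = 0.124570.
CI: -0.144 ± 0.124570 → (-0.2686, -0.0194).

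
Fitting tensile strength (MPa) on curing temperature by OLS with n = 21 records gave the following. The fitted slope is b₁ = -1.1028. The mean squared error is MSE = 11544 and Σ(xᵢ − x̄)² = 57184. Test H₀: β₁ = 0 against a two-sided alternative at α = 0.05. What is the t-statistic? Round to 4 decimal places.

t = -2.4545

SE(b₁) = √(MSE/Sₓₓ) = √(11544/57184) = 0.449305.
t = -1.1028 / 0.449305 = -2.4545.
df = n − 2 = 19.
Two-sided p ≈ 0.0239, which is < 0.05, so reject H₀.
There is evidence that curing temperature is associated with tensile strength.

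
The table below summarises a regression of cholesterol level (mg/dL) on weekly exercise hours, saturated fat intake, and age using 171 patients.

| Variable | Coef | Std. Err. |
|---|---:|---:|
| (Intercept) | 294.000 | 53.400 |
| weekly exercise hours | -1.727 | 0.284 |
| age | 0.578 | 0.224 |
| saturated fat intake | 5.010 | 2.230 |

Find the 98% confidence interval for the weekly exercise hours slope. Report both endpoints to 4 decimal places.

(-2.3941, -1.0599)

Read off: b = -1.727, SE = 0.284 for weekly exercise hours.
df = n − k − 1 = 171 − 3 − 1 = 167.
t* = t_{0.01, 167} = 2.348884.
Margin = t* × SE = 2.348884 × 0.284 = 0.667083.
CI: -1.727 ± 0.667083 → (-2.3941, -1.0599).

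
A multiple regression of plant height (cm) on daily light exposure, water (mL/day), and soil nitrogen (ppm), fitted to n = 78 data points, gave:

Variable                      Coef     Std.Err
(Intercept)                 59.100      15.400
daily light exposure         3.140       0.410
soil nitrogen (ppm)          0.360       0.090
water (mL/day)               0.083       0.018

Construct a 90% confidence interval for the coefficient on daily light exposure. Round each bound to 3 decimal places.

Read off: b = 3.140, SE = 0.410 for daily light exposure.
df = n − k − 1 = 78 − 3 − 1 = 74.
t* = t_{0.05, 74} = 1.665707.
Margin = t* × SE = 1.665707 × 0.410 = 0.68294.
CI: 3.140 ± 0.68294 → (2.457, 3.823).

(2.457, 3.823)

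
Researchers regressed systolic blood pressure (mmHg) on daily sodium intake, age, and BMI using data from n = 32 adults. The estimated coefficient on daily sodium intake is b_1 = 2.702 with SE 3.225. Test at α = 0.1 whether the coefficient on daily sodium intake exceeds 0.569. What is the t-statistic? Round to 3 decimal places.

H₀: β₁ = 0.569 vs H₁: β₁ > 0.569.
t = (b_1 − β₁⁰)/SE = (2.702 − 0.569) / 3.225 = 0.661.
df = n − k − 1 = 32 − 3 − 1 = 28.
One-sided p ≈ 0.2569, which is ≥ 0.1, so fail to reject H₀.
The data do not give significant evidence that the true slope on daily sodium intake exceeds 0.569 mmHg per unit, holding the other predictors fixed.

t = 0.661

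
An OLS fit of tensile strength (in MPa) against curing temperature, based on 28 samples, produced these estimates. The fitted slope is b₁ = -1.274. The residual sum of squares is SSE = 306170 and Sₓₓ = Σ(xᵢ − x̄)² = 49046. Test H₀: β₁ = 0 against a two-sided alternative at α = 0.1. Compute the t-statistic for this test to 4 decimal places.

t = -2.6000

MSE = SSE/(n − 2) = 306170/26 = 11775.8.
SE(b₁) = √(MSE/Sₓₓ) = √(11775.8/49046) = 0.489996.
t = -1.274 / 0.489996 = -2.6000.
df = n − 2 = 26.
Two-sided p ≈ 0.0152, which is < 0.1, so reject H₀.
There is evidence that curing temperature is associated with tensile strength.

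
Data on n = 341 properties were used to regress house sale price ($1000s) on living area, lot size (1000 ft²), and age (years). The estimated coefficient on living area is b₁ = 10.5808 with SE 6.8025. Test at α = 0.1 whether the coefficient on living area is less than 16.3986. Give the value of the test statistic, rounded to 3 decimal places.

t = -0.855

H₀: β₁ = 16.3986 vs H₁: β₁ < 16.3986.
t = (b₁ − β₁⁰)/SE = (10.5808 − 16.3986) / 6.8025 = -0.855.
df = n − k − 1 = 341 − 3 − 1 = 337.
One-sided p ≈ 0.1965, which is ≥ 0.1, so fail to reject H₀.
The data do not give significant evidence that the true slope on living area is below 16.3986 $1000s per unit, holding the other predictors fixed.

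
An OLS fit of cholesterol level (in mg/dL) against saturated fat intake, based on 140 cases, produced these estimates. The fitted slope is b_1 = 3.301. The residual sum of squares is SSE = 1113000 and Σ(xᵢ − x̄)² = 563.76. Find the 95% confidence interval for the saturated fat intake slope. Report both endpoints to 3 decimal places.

(-4.178, 10.780)

MSE = SSE/(n − 2) = 1113000/138 = 8065.22.
SE(b_1) = √(MSE/Sₓₓ) = √(8065.22/563.76) = 3.78234.
df = n − 2 = 138.
t* = t_{0.025, 138} = 1.977304.
Margin = t* × SE = 1.977304 × 3.78234 = 7.47884.
CI: 3.301 ± 7.47884 → (-4.178, 10.780).
With 95% confidence, each one-unit increase in saturated fat intake is associated with a change of between -4.178 and 10.780 mg/dL in cholesterol level.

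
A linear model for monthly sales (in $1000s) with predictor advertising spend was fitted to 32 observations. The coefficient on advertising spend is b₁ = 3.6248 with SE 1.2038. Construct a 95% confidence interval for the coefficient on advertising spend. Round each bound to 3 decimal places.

(1.166, 6.083)

df = n − 2 = 32 − 2 = 30.
t* = t_{0.025, 30} = 2.042272.
Margin = t* × SE = 2.042272 × 1.2038 = 2.45849.
CI: 3.6248 ± 2.45849 → (1.166, 6.083).
With 95% confidence, each one-unit increase in advertising spend is associated with a change of between 1.166 and 6.083 $1000s in monthly sales.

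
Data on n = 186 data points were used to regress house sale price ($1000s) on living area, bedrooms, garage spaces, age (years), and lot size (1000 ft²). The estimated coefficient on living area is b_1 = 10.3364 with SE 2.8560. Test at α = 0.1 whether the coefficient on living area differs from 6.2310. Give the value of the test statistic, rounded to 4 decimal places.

t = 1.4375

H₀: β₁ = 6.2310 vs H₁: β₁ ≠ 6.2310.
t = (b_1 − β₁⁰)/SE = (10.3364 − 6.2310) / 2.8560 = 1.4375.
df = n − k − 1 = 186 − 5 − 1 = 180.
Two-sided p ≈ 0.1523, which is ≥ 0.1, so fail to reject H₀.
The data are consistent with a true slope of 6.2310 $1000s per unit of living area, holding the other predictors fixed.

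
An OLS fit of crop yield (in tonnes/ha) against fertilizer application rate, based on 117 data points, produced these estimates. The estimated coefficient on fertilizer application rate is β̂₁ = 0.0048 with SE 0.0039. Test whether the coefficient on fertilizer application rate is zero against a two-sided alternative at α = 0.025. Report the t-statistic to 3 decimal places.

t = 1.231

H₀: β₁ = 0 vs H₁: β₁ ≠ 0.
t = (β̂₁ − β₁⁰)/SE = 0.0048 / 0.0039 = 1.231.
df = n − 2 = 117 − 2 = 115.
Two-sided p ≈ 0.2209, which is ≥ 0.025, so fail to reject H₀.
The data do not give significant evidence of an association between fertilizer application rate and crop yield.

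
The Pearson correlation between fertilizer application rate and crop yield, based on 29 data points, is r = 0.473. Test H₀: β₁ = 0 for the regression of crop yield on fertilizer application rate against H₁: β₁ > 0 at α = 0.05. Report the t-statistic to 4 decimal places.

t = 2.7896

t = r·√(n − 2)/√(1 − r²) = 0.473·√27/√0.776271 = 2.7896.
df = n − 2 = 27.
One-sided p ≈ 0.0048, which is < 0.05, so reject H₀.
There is evidence of a linear association between fertilizer application rate and crop yield.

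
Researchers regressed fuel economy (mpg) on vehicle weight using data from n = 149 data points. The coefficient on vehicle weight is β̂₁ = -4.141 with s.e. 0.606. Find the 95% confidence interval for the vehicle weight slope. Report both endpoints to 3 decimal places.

df = n − 2 = 149 − 2 = 147.
t* = t_{0.025, 147} = 1.976233.
Margin = t* × SE = 1.976233 × 0.606 = 1.19760.
CI: -4.141 ± 1.19760 → (-5.339, -2.943).
With 95% confidence, each one-unit increase in vehicle weight is associated with a change of between -5.339 and -2.943 mpg in fuel economy.

(-5.339, -2.943)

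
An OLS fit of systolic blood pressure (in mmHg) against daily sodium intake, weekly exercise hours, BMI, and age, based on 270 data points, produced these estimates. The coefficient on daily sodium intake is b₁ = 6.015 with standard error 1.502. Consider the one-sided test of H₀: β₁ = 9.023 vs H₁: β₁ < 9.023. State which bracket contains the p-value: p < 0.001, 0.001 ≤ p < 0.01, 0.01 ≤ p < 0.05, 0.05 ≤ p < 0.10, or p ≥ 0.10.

t = (6.015 − 9.023) / 1.502 = -2.003.
df = n − k − 1 = 270 − 4 − 1 = 265.
One-sided p = P(T_{265} < t) ≈ 0.0231.
So 0.01 ≤ p < 0.05.

0.01 ≤ p < 0.05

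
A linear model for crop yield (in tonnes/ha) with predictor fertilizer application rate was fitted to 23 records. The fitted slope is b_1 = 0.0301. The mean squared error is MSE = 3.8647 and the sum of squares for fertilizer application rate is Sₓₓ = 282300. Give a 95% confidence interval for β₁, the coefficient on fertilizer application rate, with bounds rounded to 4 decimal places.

(0.0224, 0.0378)

SE(b_1) = √(MSE/Sₓₓ) = √(3.8647/282300) = 0.00370001.
df = n − 2 = 21.
t* = t_{0.025, 21} = 2.079614.
Margin = t* × SE = 2.079614 × 0.00370001 = 0.007695.
CI: 0.0301 ± 0.007695 → (0.0224, 0.0378).
With 95% confidence, each one-unit increase in fertilizer application rate is associated with a change of between 0.0224 and 0.0378 tonnes/ha in crop yield.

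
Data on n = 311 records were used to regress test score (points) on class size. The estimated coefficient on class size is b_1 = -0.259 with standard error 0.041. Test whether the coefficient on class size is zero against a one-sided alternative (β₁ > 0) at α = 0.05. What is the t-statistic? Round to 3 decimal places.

H₀: β₁ = 0 vs H₁: β₁ > 0.
t = (b_1 − β₁⁰)/SE = -0.259 / 0.041 = -6.317.
df = n − 2 = 311 − 2 = 309.
One-sided p ≈ 1.0000, which is ≥ 0.05, so fail to reject H₀.
The data do not give significant evidence that the true slope on class size is positive.

t = -6.317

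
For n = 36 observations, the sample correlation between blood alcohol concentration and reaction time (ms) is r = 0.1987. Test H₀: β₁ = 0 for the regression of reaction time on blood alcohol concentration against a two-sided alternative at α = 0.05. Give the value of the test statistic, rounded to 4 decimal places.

t = 1.1822

t = r·√(n − 2)/√(1 − r²) = 0.1987·√34/√0.960518 = 1.1822.
df = n − 2 = 34.
Two-sided p ≈ 0.2453, which is ≥ 0.05, so fail to reject H₀.
The data do not give significant evidence of a linear association between blood alcohol concentration and reaction time.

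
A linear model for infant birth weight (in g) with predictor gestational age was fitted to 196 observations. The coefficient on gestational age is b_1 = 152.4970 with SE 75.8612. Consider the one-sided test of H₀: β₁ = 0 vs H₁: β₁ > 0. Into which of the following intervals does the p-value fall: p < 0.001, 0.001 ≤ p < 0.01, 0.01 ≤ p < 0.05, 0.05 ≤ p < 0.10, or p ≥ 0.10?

t = 152.4970 / 75.8612 = 2.010.
df = n − 2 = 196 − 2 = 194.
One-sided p = P(T_{194} > t) ≈ 0.0229.
So 0.01 ≤ p < 0.05.

0.01 ≤ p < 0.05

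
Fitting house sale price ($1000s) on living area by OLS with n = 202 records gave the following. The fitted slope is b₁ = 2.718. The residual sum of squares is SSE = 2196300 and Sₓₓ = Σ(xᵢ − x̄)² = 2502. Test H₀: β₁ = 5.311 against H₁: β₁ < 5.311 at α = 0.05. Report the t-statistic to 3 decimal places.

MSE = SSE/(n − 2) = 2196300/200 = 10981.5.
SE(b₁) = √(MSE/Sₓₓ) = √(10981.5/2502) = 2.09502.
t = (2.718 − 5.311) / 2.09502 = -1.238.
df = n − 2 = 200.
One-sided p ≈ 0.1086, which is ≥ 0.05, so fail to reject H₀.
The data do not give significant evidence that the true slope on living area is below 5.311 $1000s per unit.

t = -1.238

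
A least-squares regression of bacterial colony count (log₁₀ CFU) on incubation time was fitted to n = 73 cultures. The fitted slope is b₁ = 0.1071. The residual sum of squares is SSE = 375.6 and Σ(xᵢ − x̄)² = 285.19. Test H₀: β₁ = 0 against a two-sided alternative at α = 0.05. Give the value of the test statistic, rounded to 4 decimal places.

t = 0.7864

MSE = SSE/(n − 2) = 375.6/71 = 5.29014.
SE(b₁) = √(MSE/Sₓₓ) = √(5.29014/285.19) = 0.136197.
t = 0.1071 / 0.136197 = 0.7864.
df = n − 2 = 71.
Two-sided p ≈ 0.4343, which is ≥ 0.05, so fail to reject H₀.
The data do not give significant evidence of an association between incubation time and bacterial colony count.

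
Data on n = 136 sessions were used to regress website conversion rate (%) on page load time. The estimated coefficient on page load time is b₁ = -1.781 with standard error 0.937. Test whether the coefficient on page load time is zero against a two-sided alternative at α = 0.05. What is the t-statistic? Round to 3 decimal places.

H₀: β₁ = 0 vs H₁: β₁ ≠ 0.
t = (b₁ − β₁⁰)/SE = -1.781 / 0.937 = -1.901.
df = n − 2 = 136 − 2 = 134.
Two-sided p ≈ 0.0595, which is ≥ 0.05, so fail to reject H₀.
The data do not give significant evidence of an association between page load time and website conversion rate.

t = -1.901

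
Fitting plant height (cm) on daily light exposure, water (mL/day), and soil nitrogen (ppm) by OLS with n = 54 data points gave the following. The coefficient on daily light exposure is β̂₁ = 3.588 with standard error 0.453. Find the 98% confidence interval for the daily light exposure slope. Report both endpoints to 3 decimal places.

df = n − k − 1 = 54 − 3 − 1 = 50.
t* = t_{0.01, 50} = 2.403272.
Margin = t* × SE = 2.403272 × 0.453 = 1.08868.
CI: 3.588 ± 1.08868 → (2.499, 4.677).
With 98% confidence, each one-unit increase in daily light exposure is associated with a change of between 2.499 and 4.677 cm in plant height, holding the other predictors fixed.

(2.499, 4.677)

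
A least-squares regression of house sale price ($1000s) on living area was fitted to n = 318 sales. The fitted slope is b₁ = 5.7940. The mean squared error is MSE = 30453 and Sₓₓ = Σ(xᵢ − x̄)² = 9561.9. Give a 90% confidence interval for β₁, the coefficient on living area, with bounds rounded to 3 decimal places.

(2.850, 8.738)

SE(b₁) = √(MSE/Sₓₓ) = √(30453/9561.9) = 1.78461.
df = n − 2 = 316.
t* = t_{0.05, 316} = 1.64969.
Margin = t* × SE = 1.64969 × 1.78461 = 2.94405.
CI: 5.7940 ± 2.94405 → (2.850, 8.738).
With 90% confidence, each one-unit increase in living area is associated with a change of between 2.850 and 8.738 $1000s in house sale price.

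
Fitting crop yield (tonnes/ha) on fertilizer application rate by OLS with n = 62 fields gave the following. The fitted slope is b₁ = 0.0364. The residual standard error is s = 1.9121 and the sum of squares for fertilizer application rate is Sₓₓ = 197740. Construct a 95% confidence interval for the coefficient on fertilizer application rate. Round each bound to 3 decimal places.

(0.028, 0.045)

SE(b₁) = s/√Sₓₓ = 1.9121/√197740 = 0.00429995.
df = n − 2 = 60.
t* = t_{0.025, 60} = 2.000298.
Margin = t* × SE = 2.000298 × 0.00429995 = 0.00860.
CI: 0.0364 ± 0.00860 → (0.028, 0.045).
With 95% confidence, each one-unit increase in fertilizer application rate is associated with a change of between 0.028 and 0.045 tonnes/ha in crop yield.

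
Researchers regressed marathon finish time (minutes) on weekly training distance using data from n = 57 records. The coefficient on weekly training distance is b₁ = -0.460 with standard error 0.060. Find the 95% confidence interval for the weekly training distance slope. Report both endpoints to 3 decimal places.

(-0.580, -0.340)

df = n − 2 = 57 − 2 = 55.
t* = t_{0.025, 55} = 2.004045.
Margin = t* × SE = 2.004045 × 0.060 = 0.12024.
CI: -0.460 ± 0.12024 → (-0.580, -0.340).
With 95% confidence, each one-unit increase in weekly training distance is associated with a change of between -0.580 and -0.340 minutes in marathon finish time.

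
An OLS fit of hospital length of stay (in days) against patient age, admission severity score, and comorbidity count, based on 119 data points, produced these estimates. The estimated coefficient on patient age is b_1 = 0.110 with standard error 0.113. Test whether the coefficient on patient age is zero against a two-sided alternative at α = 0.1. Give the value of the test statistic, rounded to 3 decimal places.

t = 0.973

H₀: β₁ = 0 vs H₁: β₁ ≠ 0.
t = (b_1 − β₁⁰)/SE = 0.110 / 0.113 = 0.973.
df = n − k − 1 = 119 − 3 − 1 = 115.
Two-sided p ≈ 0.3324, which is ≥ 0.1, so fail to reject H₀.
The data do not give significant evidence of an association between patient age and hospital length of stay, after adjusting for the other predictors.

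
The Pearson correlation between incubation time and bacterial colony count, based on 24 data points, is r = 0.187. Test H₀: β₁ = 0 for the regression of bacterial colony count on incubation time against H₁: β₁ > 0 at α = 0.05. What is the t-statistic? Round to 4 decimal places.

t = r·√(n − 2)/√(1 − r²) = 0.187·√22/√0.965031 = 0.8929.
df = n − 2 = 22.
One-sided p ≈ 0.1908, which is ≥ 0.05, so fail to reject H₀.
The data do not give significant evidence of a linear association between incubation time and bacterial colony count.

t = 0.8929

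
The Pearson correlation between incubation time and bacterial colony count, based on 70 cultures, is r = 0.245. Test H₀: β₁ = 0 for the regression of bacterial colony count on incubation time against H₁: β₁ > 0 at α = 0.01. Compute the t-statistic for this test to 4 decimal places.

t = 2.0838

t = r·√(n − 2)/√(1 − r²) = 0.245·√68/√0.939975 = 2.0838.
df = n − 2 = 68.
One-sided p ≈ 0.0205, which is ≥ 0.01, so fail to reject H₀.
The data do not give significant evidence of a linear association between incubation time and bacterial colony count.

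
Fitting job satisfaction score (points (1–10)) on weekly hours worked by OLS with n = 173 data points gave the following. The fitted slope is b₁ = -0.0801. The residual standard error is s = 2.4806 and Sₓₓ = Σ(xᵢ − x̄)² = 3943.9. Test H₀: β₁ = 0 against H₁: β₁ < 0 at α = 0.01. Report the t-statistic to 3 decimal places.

SE(b₁) = s/√Sₓₓ = 2.4806/√3943.9 = 0.0394997.
t = -0.0801 / 0.0394997 = -2.028.
df = n − 2 = 171.
One-sided p ≈ 0.0221, which is ≥ 0.01, so fail to reject H₀.
The data do not give significant evidence that the true slope on weekly hours worked is negative.

t = -2.028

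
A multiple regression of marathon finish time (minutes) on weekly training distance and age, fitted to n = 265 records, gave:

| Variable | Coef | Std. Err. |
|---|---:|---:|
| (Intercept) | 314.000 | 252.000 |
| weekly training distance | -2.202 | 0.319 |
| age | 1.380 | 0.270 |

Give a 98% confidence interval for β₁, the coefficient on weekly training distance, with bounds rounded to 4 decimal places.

(-2.9487, -1.4553)

Read off: b = -2.202, SE = 0.319 for weekly training distance.
df = n − k − 1 = 265 − 2 − 1 = 262.
t* = t_{0.01, 262} = 2.340665.
Margin = t* × SE = 2.340665 × 0.319 = 0.746672.
CI: -2.202 ± 0.746672 → (-2.9487, -1.4553).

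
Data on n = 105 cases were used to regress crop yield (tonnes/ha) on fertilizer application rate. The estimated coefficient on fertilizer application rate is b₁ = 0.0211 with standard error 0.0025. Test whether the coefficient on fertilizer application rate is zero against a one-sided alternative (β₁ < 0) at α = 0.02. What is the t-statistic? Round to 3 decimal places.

H₀: β₁ = 0 vs H₁: β₁ < 0.
t = (b₁ − β₁⁰)/SE = 0.0211 / 0.0025 = 8.440.
df = n − 2 = 105 − 2 = 103.
One-sided p ≈ 1.0000, which is ≥ 0.02, so fail to reject H₀.
The data do not give significant evidence that the true slope on fertilizer application rate is negative.

t = 8.440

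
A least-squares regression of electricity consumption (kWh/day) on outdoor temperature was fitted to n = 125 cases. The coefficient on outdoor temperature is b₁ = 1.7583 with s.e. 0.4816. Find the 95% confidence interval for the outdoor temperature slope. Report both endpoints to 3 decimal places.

(0.805, 2.712)

df = n − 2 = 125 − 2 = 123.
t* = t_{0.025, 123} = 1.979439.
Margin = t* × SE = 1.979439 × 0.4816 = 0.95330.
CI: 1.7583 ± 0.95330 → (0.805, 2.712).
With 95% confidence, each one-unit increase in outdoor temperature is associated with a change of between 0.805 and 2.712 kWh/day in electricity consumption.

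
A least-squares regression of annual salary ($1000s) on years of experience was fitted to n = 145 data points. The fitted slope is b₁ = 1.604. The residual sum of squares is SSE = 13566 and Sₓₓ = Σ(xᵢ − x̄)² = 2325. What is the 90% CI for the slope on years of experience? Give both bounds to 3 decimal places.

MSE = SSE/(n − 2) = 13566/143 = 94.8671.
SE(b₁) = √(MSE/Sₓₓ) = √(94.8671/2325) = 0.201998.
df = n − 2 = 143.
t* = t_{0.05, 143} = 1.655579.
Margin = t* × SE = 1.655579 × 0.201998 = 0.33442.
CI: 1.604 ± 0.33442 → (1.270, 1.938).
With 90% confidence, each one-unit increase in years of experience is associated with a change of between 1.270 and 1.938 $1000s in annual salary.

(1.270, 1.938)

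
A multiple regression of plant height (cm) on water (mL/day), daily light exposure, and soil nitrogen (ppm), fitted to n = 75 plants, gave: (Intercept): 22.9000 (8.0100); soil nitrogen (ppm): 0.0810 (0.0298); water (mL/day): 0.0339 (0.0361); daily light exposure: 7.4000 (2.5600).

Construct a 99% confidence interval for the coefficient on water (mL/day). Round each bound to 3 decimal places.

(-0.062, 0.129)

Read off: b = 0.0339, SE = 0.0361 for water (mL/day).
df = n − k − 1 = 75 − 3 − 1 = 71.
t* = t_{0.005, 71} = 2.646863.
Margin = t* × SE = 2.646863 × 0.0361 = 0.09555.
CI: 0.0339 ± 0.09555 → (-0.062, 0.129).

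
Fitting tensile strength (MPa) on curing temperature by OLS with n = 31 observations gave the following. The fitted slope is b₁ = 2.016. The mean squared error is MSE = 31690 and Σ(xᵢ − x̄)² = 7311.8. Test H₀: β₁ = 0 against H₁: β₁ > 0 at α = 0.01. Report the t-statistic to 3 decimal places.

t = 0.968

SE(b₁) = √(MSE/Sₓₓ) = √(31690/7311.8) = 2.08185.
t = 2.016 / 2.08185 = 0.968.
df = n − 2 = 29.
One-sided p ≈ 0.1704, which is ≥ 0.01, so fail to reject H₀.
The data do not give significant evidence that the true slope on curing temperature is positive.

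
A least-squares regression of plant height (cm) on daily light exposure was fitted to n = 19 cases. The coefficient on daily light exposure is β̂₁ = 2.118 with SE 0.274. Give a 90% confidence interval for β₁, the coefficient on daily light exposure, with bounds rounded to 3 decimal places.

df = n − 2 = 19 − 2 = 17.
t* = t_{0.05, 17} = 1.739607.
Margin = t* × SE = 1.739607 × 0.274 = 0.47665.
CI: 2.118 ± 0.47665 → (1.641, 2.595).
With 90% confidence, each one-unit increase in daily light exposure is associated with a change of between 1.641 and 2.595 cm in plant height.

(1.641, 2.595)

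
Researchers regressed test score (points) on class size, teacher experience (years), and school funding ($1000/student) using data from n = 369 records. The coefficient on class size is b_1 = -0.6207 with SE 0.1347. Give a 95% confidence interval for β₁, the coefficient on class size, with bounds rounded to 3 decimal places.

df = n − k − 1 = 369 − 3 − 1 = 365.
t* = t_{0.025, 365} = 1.966485.
Margin = t* × SE = 1.966485 × 0.1347 = 0.26489.
CI: -0.6207 ± 0.26489 → (-0.886, -0.356).
With 95% confidence, each one-unit increase in class size is associated with a change of between -0.886 and -0.356 points in test score, holding the other predictors fixed.

(-0.886, -0.356)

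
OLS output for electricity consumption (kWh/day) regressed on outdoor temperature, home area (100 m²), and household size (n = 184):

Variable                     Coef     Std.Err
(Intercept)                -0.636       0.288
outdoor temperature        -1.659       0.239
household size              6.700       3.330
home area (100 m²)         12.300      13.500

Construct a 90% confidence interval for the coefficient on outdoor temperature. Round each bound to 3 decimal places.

Read off: b = -1.659, SE = 0.239 for outdoor temperature.
df = n − k − 1 = 184 − 3 − 1 = 180.
t* = t_{0.05, 180} = 1.653363.
Margin = t* × SE = 1.653363 × 0.239 = 0.39515.
CI: -1.659 ± 0.39515 → (-2.054, -1.264).

(-2.054, -1.264)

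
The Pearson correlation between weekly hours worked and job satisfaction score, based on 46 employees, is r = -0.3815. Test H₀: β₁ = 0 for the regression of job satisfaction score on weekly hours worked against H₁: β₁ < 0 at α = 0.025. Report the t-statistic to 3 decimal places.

t = -2.738

t = r·√(n − 2)/√(1 − r²) = -0.3815·√44/√0.854458 = -2.738.
df = n − 2 = 44.
One-sided p ≈ 0.0044, which is < 0.025, so reject H₀.
There is evidence of a linear association between weekly hours worked and job satisfaction score.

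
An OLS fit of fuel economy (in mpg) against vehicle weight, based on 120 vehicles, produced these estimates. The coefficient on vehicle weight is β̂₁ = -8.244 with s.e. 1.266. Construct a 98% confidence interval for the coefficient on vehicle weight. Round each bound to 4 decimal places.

(-11.2297, -5.2583)

df = n − 2 = 120 − 2 = 118.
t* = t_{0.01, 118} = 2.358365.
Margin = t* × SE = 2.358365 × 1.266 = 2.985690.
CI: -8.244 ± 2.985690 → (-11.2297, -5.2583).
With 98% confidence, each one-unit increase in vehicle weight is associated with a change of between -11.2297 and -5.2583 mpg in fuel economy.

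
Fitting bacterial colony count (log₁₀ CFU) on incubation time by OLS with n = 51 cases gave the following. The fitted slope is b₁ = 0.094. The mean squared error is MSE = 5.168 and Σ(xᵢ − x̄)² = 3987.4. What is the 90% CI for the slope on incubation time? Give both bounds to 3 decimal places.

(0.034, 0.154)

SE(b₁) = √(MSE/Sₓₓ) = √(5.168/3987.4) = 0.0360011.
df = n − 2 = 49.
t* = t_{0.05, 49} = 1.676551.
Margin = t* × SE = 1.676551 × 0.0360011 = 0.06036.
CI: 0.094 ± 0.06036 → (0.034, 0.154).
With 90% confidence, each one-unit increase in incubation time is associated with a change of between 0.034 and 0.154 log₁₀ CFU in bacterial colony count.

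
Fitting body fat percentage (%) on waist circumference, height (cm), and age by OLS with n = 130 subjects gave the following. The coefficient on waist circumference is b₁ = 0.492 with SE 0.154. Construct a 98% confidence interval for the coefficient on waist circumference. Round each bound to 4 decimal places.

(0.1291, 0.8549)

df = n − k − 1 = 130 − 3 − 1 = 126.
t* = t_{0.01, 126} = 2.356307.
Margin = t* × SE = 2.356307 × 0.154 = 0.362871.
CI: 0.492 ± 0.362871 → (0.1291, 0.8549).
With 98% confidence, each one-unit increase in waist circumference is associated with a change of between 0.1291 and 0.8549 % in body fat percentage, holding the other predictors fixed.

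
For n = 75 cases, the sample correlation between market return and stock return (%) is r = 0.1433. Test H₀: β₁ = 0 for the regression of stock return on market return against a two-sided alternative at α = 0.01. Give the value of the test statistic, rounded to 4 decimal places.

t = 1.2371

t = r·√(n − 2)/√(1 − r²) = 0.1433·√73/√0.979465 = 1.2371.
df = n − 2 = 73.
Two-sided p ≈ 0.2200, which is ≥ 0.01, so fail to reject H₀.
The data do not give significant evidence of a linear association between market return and stock return.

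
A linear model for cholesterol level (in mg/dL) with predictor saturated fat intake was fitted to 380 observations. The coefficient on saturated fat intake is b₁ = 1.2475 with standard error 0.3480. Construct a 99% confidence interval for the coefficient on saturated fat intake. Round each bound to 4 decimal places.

(0.3466, 2.1484)

df = n − 2 = 380 − 2 = 378.
t* = t_{0.005, 378} = 2.588898.
Margin = t* × SE = 2.588898 × 0.3480 = 0.900937.
CI: 1.2475 ± 0.900937 → (0.3466, 2.1484).
With 99% confidence, each one-unit increase in saturated fat intake is associated with a change of between 0.3466 and 2.1484 mg/dL in cholesterol level.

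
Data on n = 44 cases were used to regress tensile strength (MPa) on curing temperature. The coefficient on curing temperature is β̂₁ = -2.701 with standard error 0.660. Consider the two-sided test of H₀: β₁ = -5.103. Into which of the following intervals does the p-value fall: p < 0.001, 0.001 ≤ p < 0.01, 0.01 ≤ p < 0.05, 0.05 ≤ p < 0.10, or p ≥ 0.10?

t = (-2.701 − (-5.103)) / 0.660 = 3.639.
df = n − 2 = 44 − 2 = 42.
Two-sided p = 2·P(T_{42} > |t|) ≈ 0.0007.
So p < 0.001.

p < 0.001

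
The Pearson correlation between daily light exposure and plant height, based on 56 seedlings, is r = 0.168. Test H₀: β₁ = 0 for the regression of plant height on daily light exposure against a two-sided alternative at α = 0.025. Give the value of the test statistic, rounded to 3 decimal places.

t = 1.252

t = r·√(n − 2)/√(1 − r²) = 0.168·√54/√0.971776 = 1.252.
df = n − 2 = 54.
Two-sided p ≈ 0.2158, which is ≥ 0.025, so fail to reject H₀.
The data do not give significant evidence of a linear association between daily light exposure and plant height.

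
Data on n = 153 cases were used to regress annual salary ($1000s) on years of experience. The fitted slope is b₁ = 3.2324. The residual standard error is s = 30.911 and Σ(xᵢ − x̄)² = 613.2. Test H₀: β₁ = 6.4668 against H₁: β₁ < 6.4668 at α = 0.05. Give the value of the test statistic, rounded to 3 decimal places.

t = -2.591

SE(b₁) = s/√Sₓₓ = 30.911/√613.2 = 1.24828.
t = (3.2324 − 6.4668) / 1.24828 = -2.591.
df = n − 2 = 151.
One-sided p ≈ 0.0053, which is < 0.05, so reject H₀.
There is evidence that the true slope on years of experience is below 6.4668 $1000s per unit.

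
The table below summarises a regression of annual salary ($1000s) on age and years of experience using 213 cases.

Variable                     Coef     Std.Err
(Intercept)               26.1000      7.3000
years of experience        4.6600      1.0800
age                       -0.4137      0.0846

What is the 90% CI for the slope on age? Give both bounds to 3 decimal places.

Read off: b = -0.4137, SE = 0.0846 for age.
df = n − k − 1 = 213 − 2 − 1 = 210.
t* = t_{0.05, 210} = 1.652142.
Margin = t* × SE = 1.652142 × 0.0846 = 0.13977.
CI: -0.4137 ± 0.13977 → (-0.553, -0.274).

(-0.553, -0.274)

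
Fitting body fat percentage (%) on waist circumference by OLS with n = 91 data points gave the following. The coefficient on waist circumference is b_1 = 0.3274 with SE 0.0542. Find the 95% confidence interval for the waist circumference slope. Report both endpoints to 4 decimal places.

(0.2197, 0.4351)

df = n − 2 = 91 − 2 = 89.
t* = t_{0.025, 89} = 1.986979.
Margin = t* × SE = 1.986979 × 0.0542 = 0.107694.
CI: 0.3274 ± 0.107694 → (0.2197, 0.4351).
With 95% confidence, each one-unit increase in waist circumference is associated with a change of between 0.2197 and 0.4351 % in body fat percentage.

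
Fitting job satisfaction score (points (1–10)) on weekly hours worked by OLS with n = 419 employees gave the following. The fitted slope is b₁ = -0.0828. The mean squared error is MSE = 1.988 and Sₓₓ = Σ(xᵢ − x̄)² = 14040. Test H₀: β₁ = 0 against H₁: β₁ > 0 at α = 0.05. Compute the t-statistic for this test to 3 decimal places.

SE(b₁) = √(MSE/Sₓₓ) = √(1.988/14040) = 0.0118994.
t = -0.0828 / 0.0118994 = -6.958.
df = n − 2 = 417.
One-sided p ≈ 1.0000, which is ≥ 0.05, so fail to reject H₀.
The data do not give significant evidence that the true slope on weekly hours worked is positive.

t = -6.958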